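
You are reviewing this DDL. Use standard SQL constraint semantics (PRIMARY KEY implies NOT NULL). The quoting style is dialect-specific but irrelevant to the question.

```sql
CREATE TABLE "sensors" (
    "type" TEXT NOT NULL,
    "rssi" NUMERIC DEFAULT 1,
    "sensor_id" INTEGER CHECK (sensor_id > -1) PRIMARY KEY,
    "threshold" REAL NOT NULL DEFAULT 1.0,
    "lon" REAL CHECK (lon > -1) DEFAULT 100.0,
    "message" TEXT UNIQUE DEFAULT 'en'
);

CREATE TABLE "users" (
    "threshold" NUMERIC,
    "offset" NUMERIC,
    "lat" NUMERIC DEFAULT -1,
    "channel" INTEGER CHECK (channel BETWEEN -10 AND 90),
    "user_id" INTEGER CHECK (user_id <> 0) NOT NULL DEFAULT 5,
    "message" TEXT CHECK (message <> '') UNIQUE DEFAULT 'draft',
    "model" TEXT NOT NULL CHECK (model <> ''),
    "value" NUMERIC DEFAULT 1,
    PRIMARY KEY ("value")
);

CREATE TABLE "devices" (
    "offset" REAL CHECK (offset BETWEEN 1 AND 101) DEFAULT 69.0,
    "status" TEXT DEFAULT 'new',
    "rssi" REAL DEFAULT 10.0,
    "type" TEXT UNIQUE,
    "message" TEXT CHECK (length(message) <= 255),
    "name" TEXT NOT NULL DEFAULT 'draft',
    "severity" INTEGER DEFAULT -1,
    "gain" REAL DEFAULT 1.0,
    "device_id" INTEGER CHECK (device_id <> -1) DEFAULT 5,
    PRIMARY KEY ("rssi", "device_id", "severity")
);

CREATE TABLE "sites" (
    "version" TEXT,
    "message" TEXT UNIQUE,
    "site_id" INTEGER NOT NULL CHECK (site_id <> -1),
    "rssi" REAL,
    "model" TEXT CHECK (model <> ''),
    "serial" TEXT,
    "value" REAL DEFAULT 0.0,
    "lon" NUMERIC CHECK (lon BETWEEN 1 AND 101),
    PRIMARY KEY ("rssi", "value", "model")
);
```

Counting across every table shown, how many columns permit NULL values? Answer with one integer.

17

sensors: 3 nullable (rssi, lon, message — PK (sensor_id) and explicit NOT NULL columns excluded).
users: 5 nullable (threshold, offset, lat, channel, message — PK (value) and explicit NOT NULL columns excluded).
devices: 5 nullable (offset, status, type, message, gain — PK (rssi, device_id, severity) and explicit NOT NULL columns excluded).
sites: 4 nullable (version, message, serial, lon — PK (rssi, value, model) and explicit NOT NULL columns excluded).
Total: 3 + 5 + 5 + 4 = 17.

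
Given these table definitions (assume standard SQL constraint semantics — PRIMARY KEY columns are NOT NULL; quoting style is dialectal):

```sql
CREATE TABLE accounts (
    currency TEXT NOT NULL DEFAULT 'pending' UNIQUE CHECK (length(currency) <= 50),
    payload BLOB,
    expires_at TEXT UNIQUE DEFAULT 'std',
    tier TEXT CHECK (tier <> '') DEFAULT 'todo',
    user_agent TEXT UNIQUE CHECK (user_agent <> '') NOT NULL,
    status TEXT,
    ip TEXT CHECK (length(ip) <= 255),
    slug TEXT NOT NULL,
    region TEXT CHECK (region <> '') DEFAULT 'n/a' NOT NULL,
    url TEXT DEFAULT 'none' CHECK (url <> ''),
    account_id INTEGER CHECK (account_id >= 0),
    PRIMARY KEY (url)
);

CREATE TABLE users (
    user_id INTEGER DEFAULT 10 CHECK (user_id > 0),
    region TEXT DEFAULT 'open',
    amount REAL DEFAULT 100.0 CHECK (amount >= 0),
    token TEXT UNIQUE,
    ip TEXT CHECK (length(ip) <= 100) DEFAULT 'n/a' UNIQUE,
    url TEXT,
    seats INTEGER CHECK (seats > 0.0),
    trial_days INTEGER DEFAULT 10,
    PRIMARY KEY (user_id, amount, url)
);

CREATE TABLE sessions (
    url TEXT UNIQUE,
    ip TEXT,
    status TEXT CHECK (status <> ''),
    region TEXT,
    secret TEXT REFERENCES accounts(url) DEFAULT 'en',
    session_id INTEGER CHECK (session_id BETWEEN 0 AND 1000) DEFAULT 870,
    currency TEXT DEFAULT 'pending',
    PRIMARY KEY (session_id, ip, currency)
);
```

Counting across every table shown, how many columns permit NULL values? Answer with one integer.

accounts: 6 nullable (payload, expires_at, tier, status, ip, account_id — PK (url) and explicit NOT NULL columns excluded).
users: 5 nullable (region, token, ip, seats, trial_days — PK (user_id, amount, url) and explicit NOT NULL columns excluded).
sessions: 4 nullable (url, status, region, secret — PK (session_id, ip, currency) and explicit NOT NULL columns excluded).
Total: 6 + 5 + 4 = 15.

15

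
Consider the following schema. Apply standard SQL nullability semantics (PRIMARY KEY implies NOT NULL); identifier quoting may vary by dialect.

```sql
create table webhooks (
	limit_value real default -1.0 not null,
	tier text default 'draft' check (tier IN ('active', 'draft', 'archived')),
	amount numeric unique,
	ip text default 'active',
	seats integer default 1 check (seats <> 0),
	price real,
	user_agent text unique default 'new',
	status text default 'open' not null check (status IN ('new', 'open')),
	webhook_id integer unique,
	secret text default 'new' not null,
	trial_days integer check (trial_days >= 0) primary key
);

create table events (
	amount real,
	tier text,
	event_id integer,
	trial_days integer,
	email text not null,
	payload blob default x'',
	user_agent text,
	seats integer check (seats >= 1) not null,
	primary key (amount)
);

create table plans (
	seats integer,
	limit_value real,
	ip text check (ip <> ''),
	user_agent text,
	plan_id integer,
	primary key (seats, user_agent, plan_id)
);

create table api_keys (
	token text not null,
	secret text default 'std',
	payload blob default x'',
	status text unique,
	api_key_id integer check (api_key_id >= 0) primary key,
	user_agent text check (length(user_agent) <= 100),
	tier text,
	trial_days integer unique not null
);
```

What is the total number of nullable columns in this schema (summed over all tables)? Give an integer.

19

webhooks: 7 nullable (tier, amount, ip, seats, price, user_agent, webhook_id — PK (trial_days) and explicit NOT NULL columns excluded).
events: 5 nullable (tier, event_id, trial_days, payload, user_agent — PK (amount) and explicit NOT NULL columns excluded).
plans: 2 nullable (limit_value, ip — PK (seats, user_agent, plan_id) and explicit NOT NULL columns excluded).
api_keys: 5 nullable (secret, payload, status, user_agent, tier — PK (api_key_id) and explicit NOT NULL columns excluded).
Total: 7 + 5 + 2 + 5 = 19.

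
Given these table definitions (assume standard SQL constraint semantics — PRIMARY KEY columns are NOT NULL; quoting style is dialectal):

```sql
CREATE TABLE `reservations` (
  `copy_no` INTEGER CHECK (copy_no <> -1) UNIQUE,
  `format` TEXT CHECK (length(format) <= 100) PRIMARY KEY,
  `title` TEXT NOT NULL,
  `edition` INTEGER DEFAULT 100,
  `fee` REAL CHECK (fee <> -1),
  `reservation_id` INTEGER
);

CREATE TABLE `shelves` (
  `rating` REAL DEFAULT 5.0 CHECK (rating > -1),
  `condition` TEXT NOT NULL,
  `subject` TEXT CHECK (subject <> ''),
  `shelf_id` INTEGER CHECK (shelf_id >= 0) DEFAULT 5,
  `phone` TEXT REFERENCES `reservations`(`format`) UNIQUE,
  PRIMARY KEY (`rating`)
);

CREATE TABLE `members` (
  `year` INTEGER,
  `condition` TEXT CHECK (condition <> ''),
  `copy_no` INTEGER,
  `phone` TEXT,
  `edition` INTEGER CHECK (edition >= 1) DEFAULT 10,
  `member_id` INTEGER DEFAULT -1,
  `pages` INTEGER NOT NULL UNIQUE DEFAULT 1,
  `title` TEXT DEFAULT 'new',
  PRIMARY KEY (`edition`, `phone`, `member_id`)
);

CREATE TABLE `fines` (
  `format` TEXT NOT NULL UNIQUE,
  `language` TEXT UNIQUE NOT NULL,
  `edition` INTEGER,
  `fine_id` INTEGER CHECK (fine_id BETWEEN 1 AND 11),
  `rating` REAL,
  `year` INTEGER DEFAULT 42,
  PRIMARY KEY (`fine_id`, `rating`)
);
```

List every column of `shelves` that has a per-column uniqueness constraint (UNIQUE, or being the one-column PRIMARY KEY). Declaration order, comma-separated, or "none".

rating, phone

- rating: single-column PRIMARY KEY → unique.
- condition: no UNIQUE or single-column PK constraint.
- subject: no UNIQUE or single-column PK constraint.
- shelf_id: no UNIQUE or single-column PK constraint.
- phone: declared UNIQUE → unique.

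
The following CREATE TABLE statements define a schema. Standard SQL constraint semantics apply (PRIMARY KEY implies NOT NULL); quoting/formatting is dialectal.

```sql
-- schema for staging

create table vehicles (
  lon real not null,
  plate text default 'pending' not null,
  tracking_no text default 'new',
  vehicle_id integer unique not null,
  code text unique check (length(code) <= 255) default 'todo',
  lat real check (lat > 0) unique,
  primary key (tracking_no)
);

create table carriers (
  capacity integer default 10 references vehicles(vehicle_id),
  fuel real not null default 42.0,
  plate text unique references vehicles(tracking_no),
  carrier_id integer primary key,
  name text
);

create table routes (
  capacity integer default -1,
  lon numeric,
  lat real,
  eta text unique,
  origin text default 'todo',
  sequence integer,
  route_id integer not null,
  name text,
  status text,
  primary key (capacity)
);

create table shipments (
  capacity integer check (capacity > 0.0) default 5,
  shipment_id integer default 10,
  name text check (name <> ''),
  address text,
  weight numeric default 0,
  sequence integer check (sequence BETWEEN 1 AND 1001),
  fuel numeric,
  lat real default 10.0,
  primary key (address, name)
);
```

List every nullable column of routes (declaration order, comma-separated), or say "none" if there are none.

lon, lat, eta, origin, sequence, name, status

- capacity: part of the PRIMARY KEY, which implies NOT NULL → not nullable.
- lon: no NOT NULL constraint applies → nullable.
- lat: no NOT NULL constraint applies → nullable.
- eta: UNIQUE does not imply NOT NULL → nullable.
- origin: DEFAULT only fills an omitted column; an explicit NULL is still allowed → nullable.
- sequence: no NOT NULL constraint applies → nullable.
- route_id: declared NOT NULL → not nullable.
- name: no NOT NULL constraint applies → nullable.
- status: no NOT NULL constraint applies → nullable.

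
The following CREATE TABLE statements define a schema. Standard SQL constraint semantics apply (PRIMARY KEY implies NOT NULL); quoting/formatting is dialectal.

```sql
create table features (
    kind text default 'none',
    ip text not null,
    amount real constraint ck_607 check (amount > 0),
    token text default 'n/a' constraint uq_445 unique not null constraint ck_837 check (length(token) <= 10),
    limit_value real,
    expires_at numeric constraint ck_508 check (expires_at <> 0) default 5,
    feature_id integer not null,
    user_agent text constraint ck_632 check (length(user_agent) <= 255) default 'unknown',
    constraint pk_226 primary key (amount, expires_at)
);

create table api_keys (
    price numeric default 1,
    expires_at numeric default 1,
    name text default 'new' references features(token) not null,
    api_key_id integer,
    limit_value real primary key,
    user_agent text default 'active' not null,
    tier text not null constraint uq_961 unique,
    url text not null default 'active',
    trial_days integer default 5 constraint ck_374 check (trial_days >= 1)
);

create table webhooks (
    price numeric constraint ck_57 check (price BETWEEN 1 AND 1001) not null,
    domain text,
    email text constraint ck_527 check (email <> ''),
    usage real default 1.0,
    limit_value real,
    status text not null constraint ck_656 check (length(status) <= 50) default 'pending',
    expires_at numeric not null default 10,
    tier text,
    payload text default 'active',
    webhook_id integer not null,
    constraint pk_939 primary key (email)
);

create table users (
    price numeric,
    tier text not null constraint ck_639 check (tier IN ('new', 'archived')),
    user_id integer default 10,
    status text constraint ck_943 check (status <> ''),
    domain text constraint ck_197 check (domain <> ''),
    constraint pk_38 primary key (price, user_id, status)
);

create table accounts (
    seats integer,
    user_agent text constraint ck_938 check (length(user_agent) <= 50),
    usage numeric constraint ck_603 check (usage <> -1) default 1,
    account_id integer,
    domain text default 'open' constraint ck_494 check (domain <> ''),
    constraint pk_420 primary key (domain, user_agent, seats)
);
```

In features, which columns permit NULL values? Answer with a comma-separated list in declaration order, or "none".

kind, limit_value, user_agent

- kind: DEFAULT only fills an omitted column; an explicit NULL is still allowed → nullable.
- ip: declared NOT NULL → not nullable.
- amount: part of the PRIMARY KEY, which implies NOT NULL → not nullable.
- token: declared NOT NULL → not nullable.
- limit_value: no NOT NULL constraint applies → nullable.
- expires_at: part of the PRIMARY KEY, which implies NOT NULL → not nullable.
- feature_id: declared NOT NULL → not nullable.
- user_agent: CHECK does not forbid NULL (a CHECK constraint passes when its expression is NULL) → nullable.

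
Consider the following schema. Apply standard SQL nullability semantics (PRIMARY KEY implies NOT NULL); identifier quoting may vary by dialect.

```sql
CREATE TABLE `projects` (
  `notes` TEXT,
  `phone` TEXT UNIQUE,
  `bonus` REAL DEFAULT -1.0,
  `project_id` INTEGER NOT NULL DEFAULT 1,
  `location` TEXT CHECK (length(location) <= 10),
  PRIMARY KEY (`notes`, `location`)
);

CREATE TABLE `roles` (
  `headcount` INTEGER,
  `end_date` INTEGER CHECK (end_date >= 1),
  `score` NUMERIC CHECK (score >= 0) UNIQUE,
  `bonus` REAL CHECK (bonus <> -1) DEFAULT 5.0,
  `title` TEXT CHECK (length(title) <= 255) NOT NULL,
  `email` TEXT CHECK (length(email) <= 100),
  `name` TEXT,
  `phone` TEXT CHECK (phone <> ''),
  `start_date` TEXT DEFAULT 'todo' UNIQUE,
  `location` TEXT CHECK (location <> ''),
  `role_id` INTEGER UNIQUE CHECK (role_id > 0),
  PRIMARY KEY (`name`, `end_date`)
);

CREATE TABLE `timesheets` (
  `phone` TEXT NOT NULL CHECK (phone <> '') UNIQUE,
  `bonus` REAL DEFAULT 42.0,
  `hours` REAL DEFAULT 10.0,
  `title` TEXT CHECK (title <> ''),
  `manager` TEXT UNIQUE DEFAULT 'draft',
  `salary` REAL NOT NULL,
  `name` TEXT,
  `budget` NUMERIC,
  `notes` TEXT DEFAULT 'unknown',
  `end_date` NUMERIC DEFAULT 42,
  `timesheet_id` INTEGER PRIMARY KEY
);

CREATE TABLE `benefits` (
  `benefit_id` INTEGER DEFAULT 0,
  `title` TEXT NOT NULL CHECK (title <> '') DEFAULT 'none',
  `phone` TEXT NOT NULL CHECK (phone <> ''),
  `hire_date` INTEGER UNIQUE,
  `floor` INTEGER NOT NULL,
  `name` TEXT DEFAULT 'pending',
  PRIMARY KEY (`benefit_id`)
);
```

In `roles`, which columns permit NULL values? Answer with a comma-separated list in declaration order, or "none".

- headcount: no NOT NULL constraint applies → nullable.
- end_date: part of the PRIMARY KEY, which implies NOT NULL → not nullable.
- score: CHECK does not forbid NULL (a CHECK constraint passes when its expression is NULL) → nullable.
- bonus: CHECK does not forbid NULL (a CHECK constraint passes when its expression is NULL) → nullable.
- title: declared NOT NULL → not nullable.
- email: CHECK does not forbid NULL (a CHECK constraint passes when its expression is NULL) → nullable.
- name: part of the PRIMARY KEY, which implies NOT NULL → not nullable.
- phone: CHECK does not forbid NULL (a CHECK constraint passes when its expression is NULL) → nullable.
- start_date: UNIQUE does not imply NOT NULL → nullable.
- location: CHECK does not forbid NULL (a CHECK constraint passes when its expression is NULL) → nullable.
- role_id: CHECK does not forbid NULL (a CHECK constraint passes when its expression is NULL) → nullable.

headcount, score, bonus, email, phone, start_date, location, role_id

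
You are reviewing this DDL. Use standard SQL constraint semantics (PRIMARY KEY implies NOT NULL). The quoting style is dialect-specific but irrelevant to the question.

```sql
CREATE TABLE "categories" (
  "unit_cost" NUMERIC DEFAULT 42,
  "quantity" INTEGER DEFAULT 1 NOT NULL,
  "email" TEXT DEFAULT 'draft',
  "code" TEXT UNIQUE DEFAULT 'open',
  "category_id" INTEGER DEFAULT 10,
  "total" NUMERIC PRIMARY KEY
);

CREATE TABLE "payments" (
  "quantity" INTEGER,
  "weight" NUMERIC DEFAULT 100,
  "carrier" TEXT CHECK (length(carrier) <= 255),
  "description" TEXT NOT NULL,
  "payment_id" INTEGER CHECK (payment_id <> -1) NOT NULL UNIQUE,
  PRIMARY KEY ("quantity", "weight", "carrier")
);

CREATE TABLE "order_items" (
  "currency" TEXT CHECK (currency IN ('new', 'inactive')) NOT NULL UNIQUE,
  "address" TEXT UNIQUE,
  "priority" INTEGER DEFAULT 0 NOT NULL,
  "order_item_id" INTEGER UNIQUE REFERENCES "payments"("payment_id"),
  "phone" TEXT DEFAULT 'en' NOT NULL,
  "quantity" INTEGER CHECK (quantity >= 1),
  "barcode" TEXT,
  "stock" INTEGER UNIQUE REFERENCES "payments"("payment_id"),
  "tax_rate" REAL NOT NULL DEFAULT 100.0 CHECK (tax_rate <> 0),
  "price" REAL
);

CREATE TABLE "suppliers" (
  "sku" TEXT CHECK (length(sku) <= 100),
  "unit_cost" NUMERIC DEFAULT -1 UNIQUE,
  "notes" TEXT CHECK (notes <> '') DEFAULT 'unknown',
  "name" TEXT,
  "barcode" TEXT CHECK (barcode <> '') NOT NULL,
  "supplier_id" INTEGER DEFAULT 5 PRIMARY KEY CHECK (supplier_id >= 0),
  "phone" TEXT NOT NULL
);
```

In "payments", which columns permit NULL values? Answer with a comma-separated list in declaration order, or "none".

none

- quantity: part of the PRIMARY KEY, which implies NOT NULL → not nullable.
- weight: part of the PRIMARY KEY, which implies NOT NULL → not nullable.
- carrier: part of the PRIMARY KEY, which implies NOT NULL → not nullable.
- description: declared NOT NULL → not nullable.
- payment_id: declared NOT NULL → not nullable.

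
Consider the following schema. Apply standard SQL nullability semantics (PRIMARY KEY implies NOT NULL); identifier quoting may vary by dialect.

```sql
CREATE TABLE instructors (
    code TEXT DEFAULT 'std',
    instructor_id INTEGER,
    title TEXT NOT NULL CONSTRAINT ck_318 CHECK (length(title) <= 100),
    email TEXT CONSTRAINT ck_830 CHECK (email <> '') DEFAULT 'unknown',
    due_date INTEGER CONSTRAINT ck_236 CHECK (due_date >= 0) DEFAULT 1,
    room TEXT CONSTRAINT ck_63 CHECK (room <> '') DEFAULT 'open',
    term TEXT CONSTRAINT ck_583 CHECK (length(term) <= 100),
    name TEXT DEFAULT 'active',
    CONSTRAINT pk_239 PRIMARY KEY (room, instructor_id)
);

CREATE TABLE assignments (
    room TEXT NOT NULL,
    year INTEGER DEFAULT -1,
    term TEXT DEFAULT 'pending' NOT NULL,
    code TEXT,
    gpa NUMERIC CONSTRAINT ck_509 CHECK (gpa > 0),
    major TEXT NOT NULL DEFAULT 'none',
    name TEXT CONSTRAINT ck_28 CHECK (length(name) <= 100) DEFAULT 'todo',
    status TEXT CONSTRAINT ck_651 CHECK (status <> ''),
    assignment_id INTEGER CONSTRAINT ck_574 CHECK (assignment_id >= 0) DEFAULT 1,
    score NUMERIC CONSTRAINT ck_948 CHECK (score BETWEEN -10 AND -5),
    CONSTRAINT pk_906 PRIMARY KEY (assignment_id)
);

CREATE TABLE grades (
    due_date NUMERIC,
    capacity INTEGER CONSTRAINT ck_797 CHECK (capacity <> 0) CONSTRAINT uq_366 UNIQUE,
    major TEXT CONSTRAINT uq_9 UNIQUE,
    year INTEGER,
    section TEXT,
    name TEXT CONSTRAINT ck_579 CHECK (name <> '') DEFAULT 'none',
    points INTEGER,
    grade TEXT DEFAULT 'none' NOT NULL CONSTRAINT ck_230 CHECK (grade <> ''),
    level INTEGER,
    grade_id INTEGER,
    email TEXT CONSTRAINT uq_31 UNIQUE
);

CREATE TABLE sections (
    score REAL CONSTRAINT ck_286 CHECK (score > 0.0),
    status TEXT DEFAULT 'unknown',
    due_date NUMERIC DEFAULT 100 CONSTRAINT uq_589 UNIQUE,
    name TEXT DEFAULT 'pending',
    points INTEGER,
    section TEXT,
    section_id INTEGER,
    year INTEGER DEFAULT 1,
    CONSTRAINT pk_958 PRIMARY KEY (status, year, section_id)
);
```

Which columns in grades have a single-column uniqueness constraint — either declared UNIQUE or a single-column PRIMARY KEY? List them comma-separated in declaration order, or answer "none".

- due_date: no UNIQUE or single-column PK constraint.
- capacity: declared UNIQUE → unique.
- major: declared UNIQUE → unique.
- year: no UNIQUE or single-column PK constraint.
- section: no UNIQUE or single-column PK constraint.
- name: no UNIQUE or single-column PK constraint.
- points: no UNIQUE or single-column PK constraint.
- grade: no UNIQUE or single-column PK constraint.
- level: no UNIQUE or single-column PK constraint.
- grade_id: no UNIQUE or single-column PK constraint.
- email: declared UNIQUE → unique.

capacity, major, email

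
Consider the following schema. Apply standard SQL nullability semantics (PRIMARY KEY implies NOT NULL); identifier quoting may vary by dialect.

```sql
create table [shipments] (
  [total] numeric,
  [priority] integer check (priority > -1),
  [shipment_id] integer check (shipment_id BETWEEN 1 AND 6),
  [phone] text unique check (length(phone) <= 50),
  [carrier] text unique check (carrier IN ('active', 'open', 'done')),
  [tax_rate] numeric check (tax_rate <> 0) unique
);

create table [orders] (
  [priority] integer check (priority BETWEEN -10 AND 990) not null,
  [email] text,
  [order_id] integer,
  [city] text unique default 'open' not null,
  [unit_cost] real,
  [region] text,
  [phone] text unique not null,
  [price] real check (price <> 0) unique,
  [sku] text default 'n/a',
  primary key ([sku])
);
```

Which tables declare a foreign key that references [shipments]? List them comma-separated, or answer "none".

none

No REFERENCES clause anywhere in the schema names shipments.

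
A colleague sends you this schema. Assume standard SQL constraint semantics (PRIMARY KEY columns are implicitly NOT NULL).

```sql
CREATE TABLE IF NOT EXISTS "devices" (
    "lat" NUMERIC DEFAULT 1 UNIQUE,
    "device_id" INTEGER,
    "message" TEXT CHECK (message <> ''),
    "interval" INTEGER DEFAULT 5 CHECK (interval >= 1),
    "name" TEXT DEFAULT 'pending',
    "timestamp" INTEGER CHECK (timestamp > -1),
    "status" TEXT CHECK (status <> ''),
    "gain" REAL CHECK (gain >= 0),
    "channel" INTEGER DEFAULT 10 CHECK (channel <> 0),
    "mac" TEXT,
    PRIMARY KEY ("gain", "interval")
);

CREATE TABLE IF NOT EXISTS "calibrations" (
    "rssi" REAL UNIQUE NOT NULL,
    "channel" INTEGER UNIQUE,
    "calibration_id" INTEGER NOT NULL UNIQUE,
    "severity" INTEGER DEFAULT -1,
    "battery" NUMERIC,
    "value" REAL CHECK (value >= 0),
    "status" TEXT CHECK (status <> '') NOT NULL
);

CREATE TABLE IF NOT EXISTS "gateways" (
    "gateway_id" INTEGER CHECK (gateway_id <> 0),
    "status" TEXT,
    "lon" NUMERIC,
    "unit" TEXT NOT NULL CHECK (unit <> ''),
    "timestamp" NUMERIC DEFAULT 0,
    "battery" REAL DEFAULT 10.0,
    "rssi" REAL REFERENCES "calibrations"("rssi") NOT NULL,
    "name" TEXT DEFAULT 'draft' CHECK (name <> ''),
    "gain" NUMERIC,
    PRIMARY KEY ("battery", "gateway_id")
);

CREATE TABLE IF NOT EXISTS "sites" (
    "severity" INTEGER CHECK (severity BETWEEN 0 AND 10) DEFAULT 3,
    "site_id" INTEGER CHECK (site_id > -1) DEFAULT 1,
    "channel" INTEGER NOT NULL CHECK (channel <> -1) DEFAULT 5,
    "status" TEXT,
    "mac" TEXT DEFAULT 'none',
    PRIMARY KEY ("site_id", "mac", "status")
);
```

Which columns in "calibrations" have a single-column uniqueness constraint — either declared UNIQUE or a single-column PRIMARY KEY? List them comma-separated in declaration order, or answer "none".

- rssi: declared UNIQUE → unique.
- channel: declared UNIQUE → unique.
- calibration_id: declared UNIQUE → unique.
- severity: no UNIQUE or single-column PK constraint.
- battery: no UNIQUE or single-column PK constraint.
- value: no UNIQUE or single-column PK constraint.
- status: no UNIQUE or single-column PK constraint.

rssi, channel, calibration_id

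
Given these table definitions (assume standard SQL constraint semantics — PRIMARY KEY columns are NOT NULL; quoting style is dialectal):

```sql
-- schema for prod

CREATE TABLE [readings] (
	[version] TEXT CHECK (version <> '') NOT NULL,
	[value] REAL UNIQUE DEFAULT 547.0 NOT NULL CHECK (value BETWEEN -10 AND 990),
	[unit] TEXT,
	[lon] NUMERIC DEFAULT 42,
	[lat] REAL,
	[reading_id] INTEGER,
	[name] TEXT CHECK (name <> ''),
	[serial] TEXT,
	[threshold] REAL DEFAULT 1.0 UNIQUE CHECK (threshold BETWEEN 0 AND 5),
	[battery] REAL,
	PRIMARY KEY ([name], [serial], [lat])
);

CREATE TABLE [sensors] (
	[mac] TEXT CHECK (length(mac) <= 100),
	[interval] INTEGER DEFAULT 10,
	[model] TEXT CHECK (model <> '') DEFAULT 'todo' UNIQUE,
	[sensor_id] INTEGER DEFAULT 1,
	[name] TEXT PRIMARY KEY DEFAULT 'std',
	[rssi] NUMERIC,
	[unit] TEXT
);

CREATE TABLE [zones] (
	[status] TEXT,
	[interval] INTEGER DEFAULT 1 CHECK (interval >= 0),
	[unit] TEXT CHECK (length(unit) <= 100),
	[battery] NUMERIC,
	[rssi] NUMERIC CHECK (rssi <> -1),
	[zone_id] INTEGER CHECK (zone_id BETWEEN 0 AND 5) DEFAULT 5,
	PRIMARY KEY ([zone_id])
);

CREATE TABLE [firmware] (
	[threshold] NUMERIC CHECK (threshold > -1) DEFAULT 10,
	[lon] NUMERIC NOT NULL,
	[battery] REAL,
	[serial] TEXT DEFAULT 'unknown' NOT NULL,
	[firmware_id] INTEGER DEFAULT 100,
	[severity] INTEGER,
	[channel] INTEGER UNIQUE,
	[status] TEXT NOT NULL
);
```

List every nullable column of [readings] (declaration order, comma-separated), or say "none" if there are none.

unit, lon, reading_id, threshold, battery

- version: declared NOT NULL → not nullable.
- value: declared NOT NULL → not nullable.
- unit: no NOT NULL constraint applies → nullable.
- lon: DEFAULT only fills an omitted column; an explicit NULL is still allowed → nullable.
- lat: part of the PRIMARY KEY, which implies NOT NULL → not nullable.
- reading_id: no NOT NULL constraint applies → nullable.
- name: part of the PRIMARY KEY, which implies NOT NULL → not nullable.
- serial: part of the PRIMARY KEY, which implies NOT NULL → not nullable.
- threshold: CHECK does not forbid NULL (a CHECK constraint passes when its expression is NULL) → nullable.
- battery: no NOT NULL constraint applies → nullable.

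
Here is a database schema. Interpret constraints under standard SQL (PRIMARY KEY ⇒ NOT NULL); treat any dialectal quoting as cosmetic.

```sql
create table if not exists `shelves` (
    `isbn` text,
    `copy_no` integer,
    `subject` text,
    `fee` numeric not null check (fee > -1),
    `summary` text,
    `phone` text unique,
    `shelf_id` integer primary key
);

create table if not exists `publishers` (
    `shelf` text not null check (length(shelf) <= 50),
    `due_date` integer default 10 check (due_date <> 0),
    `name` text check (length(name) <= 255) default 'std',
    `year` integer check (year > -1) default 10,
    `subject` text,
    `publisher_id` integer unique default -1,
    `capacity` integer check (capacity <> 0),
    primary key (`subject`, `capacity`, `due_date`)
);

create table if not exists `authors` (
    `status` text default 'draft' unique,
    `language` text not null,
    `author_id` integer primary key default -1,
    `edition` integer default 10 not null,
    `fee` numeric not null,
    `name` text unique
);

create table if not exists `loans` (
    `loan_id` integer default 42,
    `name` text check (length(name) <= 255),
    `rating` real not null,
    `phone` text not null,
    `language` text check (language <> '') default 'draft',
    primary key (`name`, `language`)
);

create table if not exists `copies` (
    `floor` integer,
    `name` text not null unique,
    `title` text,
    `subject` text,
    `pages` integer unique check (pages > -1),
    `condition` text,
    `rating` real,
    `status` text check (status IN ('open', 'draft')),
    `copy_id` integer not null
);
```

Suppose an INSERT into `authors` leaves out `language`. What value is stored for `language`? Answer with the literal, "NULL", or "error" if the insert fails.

language has no DEFAULT clause.
Omitting it would insert NULL, but it is declared NOT NULL, so the INSERT fails.

error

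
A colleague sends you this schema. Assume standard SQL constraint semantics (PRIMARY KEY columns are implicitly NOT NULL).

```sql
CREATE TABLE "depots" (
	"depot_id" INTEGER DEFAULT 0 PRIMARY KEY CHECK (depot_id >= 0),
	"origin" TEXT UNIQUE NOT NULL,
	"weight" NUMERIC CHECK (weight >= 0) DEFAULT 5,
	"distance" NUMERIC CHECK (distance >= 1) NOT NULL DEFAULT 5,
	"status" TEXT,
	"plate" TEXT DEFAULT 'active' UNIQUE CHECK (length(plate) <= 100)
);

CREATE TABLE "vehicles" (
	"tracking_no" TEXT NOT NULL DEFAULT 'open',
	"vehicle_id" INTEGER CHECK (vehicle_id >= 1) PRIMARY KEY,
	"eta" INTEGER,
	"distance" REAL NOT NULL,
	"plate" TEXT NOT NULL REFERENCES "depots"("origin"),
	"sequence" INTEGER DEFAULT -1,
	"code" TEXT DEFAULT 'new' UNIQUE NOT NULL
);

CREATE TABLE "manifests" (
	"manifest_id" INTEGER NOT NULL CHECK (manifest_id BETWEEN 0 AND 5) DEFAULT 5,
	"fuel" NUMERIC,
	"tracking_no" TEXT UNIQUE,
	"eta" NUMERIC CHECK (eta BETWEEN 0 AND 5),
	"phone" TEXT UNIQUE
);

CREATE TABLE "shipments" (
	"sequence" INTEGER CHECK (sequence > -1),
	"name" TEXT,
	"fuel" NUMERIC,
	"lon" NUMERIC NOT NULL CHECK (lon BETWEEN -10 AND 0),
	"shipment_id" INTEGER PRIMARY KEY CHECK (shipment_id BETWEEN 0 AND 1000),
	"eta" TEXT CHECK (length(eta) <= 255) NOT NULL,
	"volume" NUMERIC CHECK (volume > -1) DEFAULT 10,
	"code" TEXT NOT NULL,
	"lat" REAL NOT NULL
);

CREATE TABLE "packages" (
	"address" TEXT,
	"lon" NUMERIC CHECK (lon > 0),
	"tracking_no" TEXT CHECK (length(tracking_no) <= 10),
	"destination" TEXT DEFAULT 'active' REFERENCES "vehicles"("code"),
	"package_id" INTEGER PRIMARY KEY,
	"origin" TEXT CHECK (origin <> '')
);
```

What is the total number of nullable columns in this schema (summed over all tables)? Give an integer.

depots: 3 nullable (weight, status, plate — PK (depot_id) and explicit NOT NULL columns excluded).
vehicles: 2 nullable (eta, sequence — PK (vehicle_id) and explicit NOT NULL columns excluded).
manifests: 4 nullable (fuel, tracking_no, eta, phone — PK none and explicit NOT NULL columns excluded).
shipments: 4 nullable (sequence, name, fuel, volume — PK (shipment_id) and explicit NOT NULL columns excluded).
packages: 5 nullable (address, lon, tracking_no, destination, origin — PK (package_id) and explicit NOT NULL columns excluded).
Total: 3 + 2 + 4 + 4 + 5 = 18.

18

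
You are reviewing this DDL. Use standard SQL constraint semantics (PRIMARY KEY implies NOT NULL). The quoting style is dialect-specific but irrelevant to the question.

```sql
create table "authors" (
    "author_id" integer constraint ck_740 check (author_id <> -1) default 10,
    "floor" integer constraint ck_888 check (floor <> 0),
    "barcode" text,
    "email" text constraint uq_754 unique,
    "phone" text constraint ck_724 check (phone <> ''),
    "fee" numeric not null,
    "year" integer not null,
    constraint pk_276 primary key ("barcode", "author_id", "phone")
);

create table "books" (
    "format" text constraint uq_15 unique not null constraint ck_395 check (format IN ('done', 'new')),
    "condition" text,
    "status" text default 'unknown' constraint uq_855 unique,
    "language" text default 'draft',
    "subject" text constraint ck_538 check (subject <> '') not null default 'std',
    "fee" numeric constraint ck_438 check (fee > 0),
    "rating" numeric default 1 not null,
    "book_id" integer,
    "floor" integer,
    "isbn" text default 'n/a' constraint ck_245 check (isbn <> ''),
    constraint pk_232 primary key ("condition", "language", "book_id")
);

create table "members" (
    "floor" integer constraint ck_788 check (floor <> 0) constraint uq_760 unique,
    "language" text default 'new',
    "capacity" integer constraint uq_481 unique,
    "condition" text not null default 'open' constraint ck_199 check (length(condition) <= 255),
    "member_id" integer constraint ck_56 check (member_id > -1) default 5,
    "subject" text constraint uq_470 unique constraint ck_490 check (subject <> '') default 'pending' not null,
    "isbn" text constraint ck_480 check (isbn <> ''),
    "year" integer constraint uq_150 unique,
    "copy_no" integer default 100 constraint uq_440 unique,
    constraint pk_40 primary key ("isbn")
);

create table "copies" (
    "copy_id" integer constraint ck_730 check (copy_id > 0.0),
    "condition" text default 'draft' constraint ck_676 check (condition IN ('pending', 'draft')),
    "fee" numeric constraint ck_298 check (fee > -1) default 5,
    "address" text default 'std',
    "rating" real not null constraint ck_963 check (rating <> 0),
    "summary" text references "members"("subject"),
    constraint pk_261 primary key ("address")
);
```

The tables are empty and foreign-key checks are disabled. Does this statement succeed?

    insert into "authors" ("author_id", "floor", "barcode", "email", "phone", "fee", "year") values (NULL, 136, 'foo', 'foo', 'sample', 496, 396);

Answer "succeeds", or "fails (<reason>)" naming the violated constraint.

author_id is explicitly set to NULL, but author_id is part of the PRIMARY KEY (implied NOT NULL).

fails (NOT NULL on author_id)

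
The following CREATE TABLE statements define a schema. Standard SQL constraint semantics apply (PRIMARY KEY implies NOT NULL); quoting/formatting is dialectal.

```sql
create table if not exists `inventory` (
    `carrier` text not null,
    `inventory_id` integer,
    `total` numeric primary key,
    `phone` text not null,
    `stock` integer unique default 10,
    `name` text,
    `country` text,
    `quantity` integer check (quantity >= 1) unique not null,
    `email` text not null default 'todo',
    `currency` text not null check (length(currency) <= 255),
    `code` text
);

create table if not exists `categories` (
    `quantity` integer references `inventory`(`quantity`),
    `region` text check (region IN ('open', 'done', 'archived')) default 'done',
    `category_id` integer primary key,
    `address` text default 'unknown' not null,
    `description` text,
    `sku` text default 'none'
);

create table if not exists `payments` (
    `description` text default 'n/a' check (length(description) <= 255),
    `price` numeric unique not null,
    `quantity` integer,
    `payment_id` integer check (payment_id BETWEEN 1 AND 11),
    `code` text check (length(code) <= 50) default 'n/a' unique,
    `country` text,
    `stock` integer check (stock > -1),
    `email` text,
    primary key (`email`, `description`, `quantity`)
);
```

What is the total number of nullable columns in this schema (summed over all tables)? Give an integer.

13

inventory: 5 nullable (inventory_id, stock, name, country, code — PK (total) and explicit NOT NULL columns excluded).
categories: 4 nullable (quantity, region, description, sku — PK (category_id) and explicit NOT NULL columns excluded).
payments: 4 nullable (payment_id, code, country, stock — PK (email, description, quantity) and explicit NOT NULL columns excluded).
Total: 5 + 4 + 4 = 13.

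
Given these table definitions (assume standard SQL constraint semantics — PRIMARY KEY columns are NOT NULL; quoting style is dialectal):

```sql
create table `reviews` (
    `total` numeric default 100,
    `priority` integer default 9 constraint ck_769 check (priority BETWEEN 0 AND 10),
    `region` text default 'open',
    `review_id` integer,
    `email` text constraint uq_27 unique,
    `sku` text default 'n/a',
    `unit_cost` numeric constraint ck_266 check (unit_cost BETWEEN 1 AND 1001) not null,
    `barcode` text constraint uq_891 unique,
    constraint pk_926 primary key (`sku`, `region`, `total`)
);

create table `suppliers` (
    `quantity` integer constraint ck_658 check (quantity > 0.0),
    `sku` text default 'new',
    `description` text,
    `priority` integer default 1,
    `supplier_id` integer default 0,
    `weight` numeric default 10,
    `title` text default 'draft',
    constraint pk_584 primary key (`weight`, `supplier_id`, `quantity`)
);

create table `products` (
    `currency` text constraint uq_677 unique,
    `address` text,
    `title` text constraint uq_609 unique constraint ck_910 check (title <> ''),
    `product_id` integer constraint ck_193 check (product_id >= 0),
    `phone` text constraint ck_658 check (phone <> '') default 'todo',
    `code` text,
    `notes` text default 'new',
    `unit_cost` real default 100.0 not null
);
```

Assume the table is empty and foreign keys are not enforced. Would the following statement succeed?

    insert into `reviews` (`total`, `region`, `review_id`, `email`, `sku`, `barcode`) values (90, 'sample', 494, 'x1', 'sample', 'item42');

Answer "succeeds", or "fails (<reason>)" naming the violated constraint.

fails (NOT NULL on unit_cost)

unit_cost is omitted from the column list and has no DEFAULT, so it would receive NULL.
But unit_cost is declared NOT NULL.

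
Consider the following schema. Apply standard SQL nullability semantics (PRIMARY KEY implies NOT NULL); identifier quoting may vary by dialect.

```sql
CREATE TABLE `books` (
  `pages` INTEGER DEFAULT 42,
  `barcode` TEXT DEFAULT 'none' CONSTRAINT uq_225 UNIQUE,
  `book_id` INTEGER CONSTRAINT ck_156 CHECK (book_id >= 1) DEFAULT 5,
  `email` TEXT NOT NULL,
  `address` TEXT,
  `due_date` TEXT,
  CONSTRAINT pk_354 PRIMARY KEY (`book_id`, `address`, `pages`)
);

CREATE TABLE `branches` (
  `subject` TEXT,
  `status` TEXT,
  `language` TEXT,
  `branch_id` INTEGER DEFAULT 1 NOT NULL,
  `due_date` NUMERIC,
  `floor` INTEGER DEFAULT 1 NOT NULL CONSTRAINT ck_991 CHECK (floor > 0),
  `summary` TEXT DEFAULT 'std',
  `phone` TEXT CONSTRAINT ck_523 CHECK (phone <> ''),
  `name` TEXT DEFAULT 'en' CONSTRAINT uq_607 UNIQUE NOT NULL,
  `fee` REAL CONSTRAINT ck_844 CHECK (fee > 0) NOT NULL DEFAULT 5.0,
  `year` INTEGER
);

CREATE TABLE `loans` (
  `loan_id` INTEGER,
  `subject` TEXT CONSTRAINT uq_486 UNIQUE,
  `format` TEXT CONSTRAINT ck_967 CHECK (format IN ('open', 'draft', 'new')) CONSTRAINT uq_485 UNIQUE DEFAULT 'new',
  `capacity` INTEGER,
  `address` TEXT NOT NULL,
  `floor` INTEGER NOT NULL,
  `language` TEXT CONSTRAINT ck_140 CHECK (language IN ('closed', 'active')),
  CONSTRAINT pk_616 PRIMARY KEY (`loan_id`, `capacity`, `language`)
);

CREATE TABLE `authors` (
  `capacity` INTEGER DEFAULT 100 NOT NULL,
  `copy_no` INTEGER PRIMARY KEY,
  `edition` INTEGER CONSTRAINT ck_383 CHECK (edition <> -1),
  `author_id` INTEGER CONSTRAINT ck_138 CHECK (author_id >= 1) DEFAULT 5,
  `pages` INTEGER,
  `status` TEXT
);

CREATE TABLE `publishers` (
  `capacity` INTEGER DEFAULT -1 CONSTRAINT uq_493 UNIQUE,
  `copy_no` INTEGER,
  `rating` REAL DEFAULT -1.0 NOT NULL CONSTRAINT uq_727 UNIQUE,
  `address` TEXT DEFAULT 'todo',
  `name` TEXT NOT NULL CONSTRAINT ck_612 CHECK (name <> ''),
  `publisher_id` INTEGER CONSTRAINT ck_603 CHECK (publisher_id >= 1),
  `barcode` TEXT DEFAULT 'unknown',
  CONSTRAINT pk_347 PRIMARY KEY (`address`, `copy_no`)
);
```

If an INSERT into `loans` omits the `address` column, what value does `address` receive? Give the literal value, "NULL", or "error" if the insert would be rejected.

address has no DEFAULT clause.
Omitting it would insert NULL, but it is declared NOT NULL, so the INSERT fails.

error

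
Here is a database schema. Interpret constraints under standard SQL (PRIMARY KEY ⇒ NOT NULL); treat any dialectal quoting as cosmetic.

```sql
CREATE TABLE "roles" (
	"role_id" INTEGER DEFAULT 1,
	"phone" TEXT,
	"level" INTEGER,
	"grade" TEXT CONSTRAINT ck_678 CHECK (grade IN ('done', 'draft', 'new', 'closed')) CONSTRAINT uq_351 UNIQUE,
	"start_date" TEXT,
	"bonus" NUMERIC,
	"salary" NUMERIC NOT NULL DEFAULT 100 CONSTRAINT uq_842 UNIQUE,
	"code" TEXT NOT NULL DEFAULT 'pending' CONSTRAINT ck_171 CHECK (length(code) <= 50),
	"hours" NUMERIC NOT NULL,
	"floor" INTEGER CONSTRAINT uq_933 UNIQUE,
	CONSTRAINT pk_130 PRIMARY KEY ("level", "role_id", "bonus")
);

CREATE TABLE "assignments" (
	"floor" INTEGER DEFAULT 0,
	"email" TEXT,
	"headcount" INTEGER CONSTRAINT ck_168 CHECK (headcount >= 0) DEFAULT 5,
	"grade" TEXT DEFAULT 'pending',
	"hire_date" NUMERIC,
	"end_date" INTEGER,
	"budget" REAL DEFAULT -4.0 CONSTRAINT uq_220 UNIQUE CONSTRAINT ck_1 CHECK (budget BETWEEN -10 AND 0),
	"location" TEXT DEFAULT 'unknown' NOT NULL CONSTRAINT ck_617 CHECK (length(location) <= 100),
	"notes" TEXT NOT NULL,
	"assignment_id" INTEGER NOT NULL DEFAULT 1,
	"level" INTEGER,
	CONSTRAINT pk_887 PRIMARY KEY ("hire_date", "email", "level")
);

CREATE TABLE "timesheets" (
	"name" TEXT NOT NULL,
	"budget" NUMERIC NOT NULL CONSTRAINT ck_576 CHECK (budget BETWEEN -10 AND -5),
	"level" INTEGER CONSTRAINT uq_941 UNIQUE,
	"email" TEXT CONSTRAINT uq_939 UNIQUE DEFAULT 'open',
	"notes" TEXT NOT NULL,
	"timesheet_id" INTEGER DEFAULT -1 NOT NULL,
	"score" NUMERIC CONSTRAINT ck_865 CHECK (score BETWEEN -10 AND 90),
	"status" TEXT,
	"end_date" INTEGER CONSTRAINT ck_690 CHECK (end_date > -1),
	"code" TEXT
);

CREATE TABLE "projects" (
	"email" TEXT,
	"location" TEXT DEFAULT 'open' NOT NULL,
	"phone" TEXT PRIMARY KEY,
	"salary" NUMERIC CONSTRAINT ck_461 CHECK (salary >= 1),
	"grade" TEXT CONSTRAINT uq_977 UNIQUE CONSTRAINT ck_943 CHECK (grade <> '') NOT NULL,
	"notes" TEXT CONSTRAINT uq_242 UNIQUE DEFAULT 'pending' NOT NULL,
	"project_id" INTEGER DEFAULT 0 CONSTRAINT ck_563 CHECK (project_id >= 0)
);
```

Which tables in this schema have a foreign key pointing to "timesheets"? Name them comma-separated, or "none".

none

No REFERENCES clause anywhere in the schema names timesheets.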